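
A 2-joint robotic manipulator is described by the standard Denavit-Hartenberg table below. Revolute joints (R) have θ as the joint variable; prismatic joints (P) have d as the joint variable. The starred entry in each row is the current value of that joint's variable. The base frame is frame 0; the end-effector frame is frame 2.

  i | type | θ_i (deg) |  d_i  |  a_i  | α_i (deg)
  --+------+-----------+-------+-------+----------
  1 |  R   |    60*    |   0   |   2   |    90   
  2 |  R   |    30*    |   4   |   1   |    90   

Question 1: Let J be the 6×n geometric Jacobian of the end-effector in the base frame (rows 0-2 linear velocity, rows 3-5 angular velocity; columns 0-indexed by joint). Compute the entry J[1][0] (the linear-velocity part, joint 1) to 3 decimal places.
axis z_0 = ẑ; lever o_n−o_0 = (4.8971,0.4821,0.5000)
cross product → J_v[:, 0] = (-0.4821,4.8971,0.0000)
J_ω[:, 0] = z_0
entry J[1][0] = 4.8971

4.897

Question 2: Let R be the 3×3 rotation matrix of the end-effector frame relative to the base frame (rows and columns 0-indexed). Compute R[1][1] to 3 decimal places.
-0.500

End-effector y-axis (col 1 of R) = (0.8660,-0.5000,0.0000)
R[1][1] = -0.5000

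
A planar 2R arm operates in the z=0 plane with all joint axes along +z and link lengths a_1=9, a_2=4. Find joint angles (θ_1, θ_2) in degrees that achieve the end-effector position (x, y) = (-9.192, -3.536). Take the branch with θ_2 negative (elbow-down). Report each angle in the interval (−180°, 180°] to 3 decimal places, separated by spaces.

cos θ_2 = (96.9962−9²−4²)/(2·9·4) = -0.0001; θ_2 = -90.0031° (elbow-down)
β = atan2(-3.5360,-9.1920) = -158.9591°; ψ = atan2(-4.0000,8.9998) = -23.9630°
θ_1 = β − ψ = -134.9962°

-134.996 -90.003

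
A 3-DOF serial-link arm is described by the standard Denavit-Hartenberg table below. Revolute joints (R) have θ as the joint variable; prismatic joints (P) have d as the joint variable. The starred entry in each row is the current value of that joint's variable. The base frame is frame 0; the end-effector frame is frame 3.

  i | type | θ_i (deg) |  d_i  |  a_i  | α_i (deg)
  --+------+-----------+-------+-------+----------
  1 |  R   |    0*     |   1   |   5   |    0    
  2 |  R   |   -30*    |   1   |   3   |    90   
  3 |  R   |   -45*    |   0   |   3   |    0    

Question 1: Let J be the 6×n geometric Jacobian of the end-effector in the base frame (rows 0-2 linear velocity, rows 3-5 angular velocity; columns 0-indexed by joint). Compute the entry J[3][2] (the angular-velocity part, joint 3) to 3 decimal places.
axis z_2 = (-0.5000,-0.8660,0.0000); lever o_n−o_2 = (1.8371,-1.0607,-2.1213)
cross product → J_v[:, 2] = (1.8371,-1.0607,2.1213)
J_ω[:, 2] = z_2
entry J[3][2] = -0.5000

-0.500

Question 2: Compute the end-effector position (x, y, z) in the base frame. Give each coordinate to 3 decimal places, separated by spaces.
9.435 -2.561 -0.121

after link 1: o_1 = (5.0000, 0.0000, 1.0000)
after link 2: o_2 = (7.5981, -1.5000, 2.0000)
after link 3: o_3 = (9.4352, -2.5607, -0.1213)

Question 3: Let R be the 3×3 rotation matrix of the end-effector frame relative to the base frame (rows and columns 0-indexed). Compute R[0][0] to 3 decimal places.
0.612

End-effector x-axis (col 0 of R) = (0.6124,-0.3536,-0.7071)
R[0][0] = 0.6124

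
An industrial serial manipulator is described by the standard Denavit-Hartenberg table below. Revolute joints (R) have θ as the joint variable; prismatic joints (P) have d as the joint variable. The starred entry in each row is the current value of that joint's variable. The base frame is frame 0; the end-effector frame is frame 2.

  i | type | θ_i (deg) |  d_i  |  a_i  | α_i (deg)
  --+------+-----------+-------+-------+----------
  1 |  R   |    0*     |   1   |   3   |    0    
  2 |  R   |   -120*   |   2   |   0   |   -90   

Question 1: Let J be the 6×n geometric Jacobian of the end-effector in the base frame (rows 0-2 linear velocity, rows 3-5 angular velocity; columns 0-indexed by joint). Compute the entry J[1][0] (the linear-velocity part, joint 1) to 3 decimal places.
axis z_0 = ẑ; lever o_n−o_0 = (3.0000,0.0000,3.0000)
cross product → J_v[:, 0] = (0.0000,3.0000,0.0000)
J_ω[:, 0] = z_0
entry J[1][0] = 3.0000

3.000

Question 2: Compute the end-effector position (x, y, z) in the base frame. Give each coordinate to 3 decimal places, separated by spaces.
after link 1: o_1 = (3.0000, 0.0000, 1.0000)
after link 2: o_2 = (3.0000, 0.0000, 3.0000)

3.000 0.000 3.000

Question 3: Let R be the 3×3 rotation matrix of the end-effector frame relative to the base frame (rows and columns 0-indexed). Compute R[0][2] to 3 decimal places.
0.866

End-effector z-axis (col 2 of R) = (0.8660,-0.5000,0.0000)
R[0][2] = 0.8660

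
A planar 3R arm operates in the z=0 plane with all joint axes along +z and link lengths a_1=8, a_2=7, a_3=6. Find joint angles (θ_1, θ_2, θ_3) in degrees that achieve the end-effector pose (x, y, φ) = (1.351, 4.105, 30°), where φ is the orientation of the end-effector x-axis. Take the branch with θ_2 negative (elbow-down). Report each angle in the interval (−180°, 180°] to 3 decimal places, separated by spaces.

wrist centre = target − a_3·(cos φ, sin φ) = (-3.8452, 1.1050)
cos θ_2 = (16.0062−8²−7²)/(2·8·7) = -0.8660; θ_2 = -149.9989° (elbow-down)
β = atan2(1.1050,-3.8452) = 163.9667°; ψ = atan2(-3.5001,1.9379) = -61.0283°
θ_1 = β − ψ = 224.9949°
θ_3 = φ − θ_1 − θ_2 = -44.9960° (wrapped to (-180°,180°])

-135.005 -149.999 -44.996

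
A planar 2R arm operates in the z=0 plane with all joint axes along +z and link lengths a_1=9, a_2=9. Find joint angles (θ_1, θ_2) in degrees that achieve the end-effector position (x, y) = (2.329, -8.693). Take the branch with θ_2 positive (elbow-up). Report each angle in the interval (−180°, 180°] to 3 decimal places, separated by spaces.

-135.003 120.003

cos θ_2 = (80.9925−9²−9²)/(2·9·9) = -0.5000; θ_2 = 120.0031° (elbow-up)
β = atan2(-8.6930,2.3290) = -75.0017°; ψ = atan2(7.7940,4.4996) = 60.0015°
θ_1 = β − ψ = -135.0033°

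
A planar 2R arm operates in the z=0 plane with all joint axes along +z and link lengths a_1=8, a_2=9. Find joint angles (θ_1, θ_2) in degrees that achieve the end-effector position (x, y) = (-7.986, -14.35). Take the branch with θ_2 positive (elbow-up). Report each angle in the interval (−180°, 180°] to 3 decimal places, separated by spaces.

cos θ_2 = (269.6987−8²−9²)/(2·8·9) = 0.8660; θ_2 = 30.0071° (elbow-up)
β = atan2(-14.3500,-7.9860) = -119.0966°; ψ = atan2(4.5010,15.7937) = 15.9068°
θ_1 = β − ψ = -135.0034°

-135.003 30.007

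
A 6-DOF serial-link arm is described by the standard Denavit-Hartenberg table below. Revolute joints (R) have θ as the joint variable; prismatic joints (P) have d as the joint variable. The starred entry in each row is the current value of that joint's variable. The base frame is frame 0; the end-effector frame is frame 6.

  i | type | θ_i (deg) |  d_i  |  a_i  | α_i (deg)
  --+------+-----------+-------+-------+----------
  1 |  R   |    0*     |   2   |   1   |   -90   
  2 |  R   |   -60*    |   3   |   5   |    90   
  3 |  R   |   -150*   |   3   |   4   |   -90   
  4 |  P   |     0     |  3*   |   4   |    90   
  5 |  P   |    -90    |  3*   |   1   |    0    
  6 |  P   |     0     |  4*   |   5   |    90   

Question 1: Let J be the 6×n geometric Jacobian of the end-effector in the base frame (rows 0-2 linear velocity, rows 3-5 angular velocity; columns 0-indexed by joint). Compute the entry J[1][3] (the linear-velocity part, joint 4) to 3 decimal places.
prismatic axis z_3 = (0.2500,-0.8660,0.4330)
J_v[:, 3] = z_3; J_ω[:, 3] = (0,0,0)
entry J[1][3] = -0.8660

-0.866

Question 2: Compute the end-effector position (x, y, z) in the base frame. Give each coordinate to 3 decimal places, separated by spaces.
-9.374 1.598 4.031

after link 1: o_1 = (1.0000, 0.0000, 2.0000)
after link 2: o_2 = (3.5000, 3.0000, 6.3301)
after link 3: o_3 = (-0.8301, 1.0000, 4.8301)
after link 4: o_4 = (-1.8122, -3.5981, 3.1292)
after link 5: o_5 = (-4.6603, -2.7321, 4.1962)
after link 6: o_6 = (-9.3744, 1.5981, 4.0311)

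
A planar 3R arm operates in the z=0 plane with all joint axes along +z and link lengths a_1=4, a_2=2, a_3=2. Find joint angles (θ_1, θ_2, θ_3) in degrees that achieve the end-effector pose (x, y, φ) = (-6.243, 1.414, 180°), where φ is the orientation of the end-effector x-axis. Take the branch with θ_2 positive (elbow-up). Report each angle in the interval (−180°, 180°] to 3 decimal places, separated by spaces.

wrist centre = target − a_3·(cos φ, sin φ) = (-4.2430, 1.4140)
cos θ_2 = (20.0024−4²−2²)/(2·4·2) = 0.0002; θ_2 = 89.9912° (elbow-up)
β = atan2(1.4140,-4.2430) = 161.5691°; ψ = atan2(2.0000,4.0003) = 26.5633°
θ_1 = β − ψ = 135.0058°
θ_3 = φ − θ_1 − θ_2 = -44.9970° (wrapped to (-180°,180°])

135.006 89.991 -44.997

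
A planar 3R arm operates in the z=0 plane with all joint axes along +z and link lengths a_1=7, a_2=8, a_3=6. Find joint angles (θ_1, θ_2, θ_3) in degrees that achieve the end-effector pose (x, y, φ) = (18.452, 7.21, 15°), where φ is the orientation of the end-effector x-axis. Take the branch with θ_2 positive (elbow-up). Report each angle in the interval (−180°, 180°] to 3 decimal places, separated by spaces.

wrist centre = target − a_3·(cos φ, sin φ) = (12.6564, 5.6571)
cos θ_2 = (192.1882−7²−8²)/(2·7·8) = 0.7070; θ_2 = 45.0056° (elbow-up)
β = atan2(5.6571,12.6564) = 24.0833°; ψ = atan2(5.6574,12.6563) = 24.0848°
θ_1 = β − ψ = -0.0015°
θ_3 = φ − θ_1 − θ_2 = -30.0041° (wrapped to (-180°,180°])

-0.001 45.006 -30.004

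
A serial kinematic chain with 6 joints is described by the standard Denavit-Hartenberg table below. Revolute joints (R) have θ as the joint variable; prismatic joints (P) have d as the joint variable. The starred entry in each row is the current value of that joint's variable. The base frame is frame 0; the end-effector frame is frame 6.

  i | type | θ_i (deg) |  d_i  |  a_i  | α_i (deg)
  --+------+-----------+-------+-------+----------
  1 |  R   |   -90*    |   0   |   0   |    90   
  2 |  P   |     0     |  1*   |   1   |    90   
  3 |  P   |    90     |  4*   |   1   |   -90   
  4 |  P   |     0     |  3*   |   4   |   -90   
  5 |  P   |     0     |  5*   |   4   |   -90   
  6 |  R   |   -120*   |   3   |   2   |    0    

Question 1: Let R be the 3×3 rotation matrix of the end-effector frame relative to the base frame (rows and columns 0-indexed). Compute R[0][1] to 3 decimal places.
-0.866

End-effector y-axis (col 1 of R) = (-0.8660,-0.0000,0.5000)
R[0][1] = -0.8660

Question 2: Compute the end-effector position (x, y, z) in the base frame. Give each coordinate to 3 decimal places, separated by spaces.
after link 1: o_1 = (0.0000, 0.0000, 0.0000)
after link 2: o_2 = (-1.0000, -1.0000, 0.0000)
after link 3: o_3 = (-2.0000, -1.0000, -4.0000)
after link 4: o_4 = (-6.0000, 2.0000, -4.0000)
after link 5: o_5 = (-10.0000, 2.0000, 1.0000)
after link 6: o_6 = (-9.0000, -1.0000, 2.7321)

-9.000 -1.000 2.732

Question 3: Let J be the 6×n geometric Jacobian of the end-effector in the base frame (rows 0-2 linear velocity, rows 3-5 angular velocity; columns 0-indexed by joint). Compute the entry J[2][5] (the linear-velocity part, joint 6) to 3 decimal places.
1.000

axis z_5 = (0.0000,-1.0000,0.0000); lever o_n−o_5 = (1.0000,-3.0000,1.7321)
cross product → J_v[:, 5] = (-1.7321,-0.0000,1.0000)
J_ω[:, 5] = z_5
entry J[2][5] = 1.0000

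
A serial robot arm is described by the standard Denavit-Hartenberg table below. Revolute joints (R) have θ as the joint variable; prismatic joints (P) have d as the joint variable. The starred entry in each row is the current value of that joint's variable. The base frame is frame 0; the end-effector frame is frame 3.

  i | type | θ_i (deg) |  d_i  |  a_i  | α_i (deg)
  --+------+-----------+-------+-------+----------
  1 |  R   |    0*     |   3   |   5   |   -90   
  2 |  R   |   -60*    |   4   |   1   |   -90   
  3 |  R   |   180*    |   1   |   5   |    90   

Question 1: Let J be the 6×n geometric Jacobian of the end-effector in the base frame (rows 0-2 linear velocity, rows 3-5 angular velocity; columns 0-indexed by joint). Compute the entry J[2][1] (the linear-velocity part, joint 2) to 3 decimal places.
axis z_1 = (0.0000,1.0000,0.0000); lever o_n−o_1 = (-1.1340,4.0000,-3.9641)
cross product → J_v[:, 1] = (-3.9641,-0.0000,1.1340)
J_ω[:, 1] = z_1
entry J[2][1] = 1.1340

1.134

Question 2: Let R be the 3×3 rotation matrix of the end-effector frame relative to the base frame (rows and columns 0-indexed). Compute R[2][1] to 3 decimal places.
-0.500

End-effector y-axis (col 1 of R) = (0.8660,0.0000,-0.5000)
R[2][1] = -0.5000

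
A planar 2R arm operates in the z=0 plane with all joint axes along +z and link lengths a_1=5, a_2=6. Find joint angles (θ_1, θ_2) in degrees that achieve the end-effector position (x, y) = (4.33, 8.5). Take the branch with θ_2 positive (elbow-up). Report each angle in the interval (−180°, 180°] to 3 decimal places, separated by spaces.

cos θ_2 = (90.9989−5²−6²)/(2·5·6) = 0.5000; θ_2 = 60.0012° (elbow-up)
β = atan2(8.5000,4.3300) = 63.0052°; ψ = atan2(5.1962,7.9999) = 33.0052°
θ_1 = β − ψ = 30.0000°

30.000 60.001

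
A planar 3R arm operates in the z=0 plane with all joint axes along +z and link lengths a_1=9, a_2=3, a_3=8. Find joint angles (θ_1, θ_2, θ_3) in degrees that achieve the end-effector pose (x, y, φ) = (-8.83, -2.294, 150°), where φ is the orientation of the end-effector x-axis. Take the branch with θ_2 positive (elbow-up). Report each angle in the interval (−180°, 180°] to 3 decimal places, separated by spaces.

-119.997 150.007 119.990

wrist centre = target − a_3·(cos φ, sin φ) = (-1.9018, -6.2940)
cos θ_2 = (43.2313−9²−3²)/(2·9·3) = -0.8661; θ_2 = 150.0071° (elbow-up)
β = atan2(-6.2940,-1.9018) = -106.8127°; ψ = atan2(1.4997,6.4017) = 13.1844°
θ_1 = β − ψ = -119.9971°
θ_3 = φ − θ_1 − θ_2 = 119.9900° (wrapped to (-180°,180°])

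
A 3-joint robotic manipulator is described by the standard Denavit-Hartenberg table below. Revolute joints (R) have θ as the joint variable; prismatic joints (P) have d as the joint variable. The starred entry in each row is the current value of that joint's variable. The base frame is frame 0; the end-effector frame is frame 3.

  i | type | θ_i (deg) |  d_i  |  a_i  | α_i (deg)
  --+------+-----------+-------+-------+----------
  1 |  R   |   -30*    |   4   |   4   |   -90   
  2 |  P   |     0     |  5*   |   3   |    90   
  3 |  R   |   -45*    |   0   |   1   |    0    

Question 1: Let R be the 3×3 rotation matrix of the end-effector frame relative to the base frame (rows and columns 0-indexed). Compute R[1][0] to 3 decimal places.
End-effector x-axis (col 0 of R) = (0.2588,-0.9659,0.0000)
R[1][0] = -0.9659

-0.966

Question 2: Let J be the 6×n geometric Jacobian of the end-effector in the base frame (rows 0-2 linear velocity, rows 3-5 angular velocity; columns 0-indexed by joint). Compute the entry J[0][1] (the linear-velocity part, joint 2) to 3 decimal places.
0.500

prismatic axis z_1 = (0.5000,0.8660,0.0000)
J_v[:, 1] = z_1; J_ω[:, 1] = (0,0,0)
entry J[0][1] = 0.5000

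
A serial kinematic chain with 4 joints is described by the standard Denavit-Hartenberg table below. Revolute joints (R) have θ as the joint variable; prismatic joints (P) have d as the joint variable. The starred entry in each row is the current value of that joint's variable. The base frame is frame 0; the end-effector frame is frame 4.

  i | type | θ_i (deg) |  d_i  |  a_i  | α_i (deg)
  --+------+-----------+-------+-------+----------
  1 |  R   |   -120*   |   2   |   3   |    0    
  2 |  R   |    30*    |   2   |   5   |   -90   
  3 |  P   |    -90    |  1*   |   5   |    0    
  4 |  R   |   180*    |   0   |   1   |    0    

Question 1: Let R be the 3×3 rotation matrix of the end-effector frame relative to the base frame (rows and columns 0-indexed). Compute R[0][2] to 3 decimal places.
1.000

End-effector z-axis (col 2 of R) = (1.0000,0.0000,0.0000)
R[0][2] = 1.0000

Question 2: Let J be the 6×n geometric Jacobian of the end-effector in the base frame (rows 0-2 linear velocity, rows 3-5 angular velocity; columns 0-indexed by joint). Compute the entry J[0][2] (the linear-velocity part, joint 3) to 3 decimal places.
prismatic axis z_2 = (1.0000,0.0000,0.0000)
J_v[:, 2] = z_2; J_ω[:, 2] = (0,0,0)
entry J[0][2] = 1.0000

1.000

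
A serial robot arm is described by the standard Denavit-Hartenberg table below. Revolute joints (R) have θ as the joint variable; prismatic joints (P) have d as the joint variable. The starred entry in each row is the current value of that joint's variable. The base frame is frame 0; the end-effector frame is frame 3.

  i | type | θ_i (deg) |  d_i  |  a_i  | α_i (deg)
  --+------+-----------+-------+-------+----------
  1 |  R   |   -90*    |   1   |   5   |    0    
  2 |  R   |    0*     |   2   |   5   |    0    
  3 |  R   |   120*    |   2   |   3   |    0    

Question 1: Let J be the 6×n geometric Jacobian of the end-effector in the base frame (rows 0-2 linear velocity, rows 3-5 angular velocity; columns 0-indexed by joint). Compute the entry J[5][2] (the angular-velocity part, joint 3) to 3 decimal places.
axis z_2 = (0.0000,0.0000,1.0000); lever o_n−o_2 = (2.5981,1.5000,2.0000)
cross product → J_v[:, 2] = (-1.5000,2.5981,0.0000)
J_ω[:, 2] = z_2
entry J[5][2] = 1.0000

1.000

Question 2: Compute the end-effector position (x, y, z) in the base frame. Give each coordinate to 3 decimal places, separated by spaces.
2.598 -8.500 5.000

after link 1: o_1 = (0.0000, -5.0000, 1.0000)
after link 2: o_2 = (0.0000, -10.0000, 3.0000)
after link 3: o_3 = (2.5981, -8.5000, 5.0000)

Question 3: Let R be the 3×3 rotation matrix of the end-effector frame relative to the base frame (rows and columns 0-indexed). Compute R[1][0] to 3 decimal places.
End-effector x-axis (col 0 of R) = (0.8660,0.5000,0.0000)
R[1][0] = 0.5000

0.500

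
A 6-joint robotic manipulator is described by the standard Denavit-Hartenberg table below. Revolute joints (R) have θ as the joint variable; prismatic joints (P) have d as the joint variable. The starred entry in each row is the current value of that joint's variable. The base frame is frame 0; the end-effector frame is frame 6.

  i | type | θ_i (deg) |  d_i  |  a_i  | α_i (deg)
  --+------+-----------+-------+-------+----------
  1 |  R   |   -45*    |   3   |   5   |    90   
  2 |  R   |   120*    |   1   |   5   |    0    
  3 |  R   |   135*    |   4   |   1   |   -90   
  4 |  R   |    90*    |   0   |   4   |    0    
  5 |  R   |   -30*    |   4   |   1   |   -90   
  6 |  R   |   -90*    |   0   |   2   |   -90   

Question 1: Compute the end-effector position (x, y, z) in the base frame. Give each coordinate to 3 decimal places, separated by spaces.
after link 1: o_1 = (3.5355, -3.5355, 3.0000)
after link 2: o_2 = (1.0607, -2.4749, 7.3301)
after link 3: o_3 = (-1.9508, -5.1203, 6.3642)
after link 4: o_4 = (0.8776, -2.2919, 6.3642)
after link 5: o_5 = (4.1306, -4.3200, 4.8460)
after link 6: o_6 = (5.4966, -5.6861, 4.3283)

5.497 -5.686 4.328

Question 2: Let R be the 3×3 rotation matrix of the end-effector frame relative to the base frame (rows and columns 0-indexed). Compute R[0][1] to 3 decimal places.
End-effector y-axis (col 1 of R) = (-0.5120,-0.1951,-0.8365)
R[0][1] = -0.5120

-0.512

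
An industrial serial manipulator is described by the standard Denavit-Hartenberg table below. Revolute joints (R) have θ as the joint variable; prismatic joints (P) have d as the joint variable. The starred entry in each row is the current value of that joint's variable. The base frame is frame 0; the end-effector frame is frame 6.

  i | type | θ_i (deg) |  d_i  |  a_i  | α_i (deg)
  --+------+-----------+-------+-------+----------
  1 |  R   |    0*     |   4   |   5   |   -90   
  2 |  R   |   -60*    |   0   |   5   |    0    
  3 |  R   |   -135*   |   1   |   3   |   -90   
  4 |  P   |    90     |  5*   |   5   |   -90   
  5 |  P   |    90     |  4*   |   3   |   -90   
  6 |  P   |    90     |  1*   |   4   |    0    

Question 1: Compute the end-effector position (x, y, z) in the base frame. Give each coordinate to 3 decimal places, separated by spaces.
after link 1: o_1 = (5.0000, 0.0000, 4.0000)
after link 2: o_2 = (7.5000, -0.0000, 8.3301)
after link 3: o_3 = (4.6022, 1.0000, 7.5537)
after link 4: o_4 = (3.3081, -4.0000, 12.3833)
after link 5: o_5 = (7.9483, -4.0000, 10.5208)
after link 6: o_6 = (4.0846, -3.0000, 9.4855)

4.085 -3.000 9.486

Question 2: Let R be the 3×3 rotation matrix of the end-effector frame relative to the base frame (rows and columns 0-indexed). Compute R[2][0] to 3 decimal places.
-0.259

End-effector x-axis (col 0 of R) = (-0.9659,0.0000,-0.2588)
R[2][0] = -0.2588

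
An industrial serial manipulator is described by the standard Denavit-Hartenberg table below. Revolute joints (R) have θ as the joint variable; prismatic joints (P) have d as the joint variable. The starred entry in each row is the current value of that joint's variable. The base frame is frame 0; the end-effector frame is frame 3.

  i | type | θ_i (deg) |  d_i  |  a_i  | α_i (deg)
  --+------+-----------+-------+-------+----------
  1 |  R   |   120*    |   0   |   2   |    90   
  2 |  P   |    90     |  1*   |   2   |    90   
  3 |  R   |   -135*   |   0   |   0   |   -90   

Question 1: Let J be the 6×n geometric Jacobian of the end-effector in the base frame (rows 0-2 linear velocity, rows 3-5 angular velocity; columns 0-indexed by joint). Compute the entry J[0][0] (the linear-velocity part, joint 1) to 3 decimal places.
-2.232

axis z_0 = ẑ; lever o_n−o_0 = (-0.1340,2.2321,2.0000)
cross product → J_v[:, 0] = (-2.2321,-0.1340,0.0000)
J_ω[:, 0] = z_0
entry J[0][0] = -2.2321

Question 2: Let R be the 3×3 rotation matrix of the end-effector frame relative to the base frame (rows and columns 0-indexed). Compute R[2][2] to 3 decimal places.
End-effector z-axis (col 2 of R) = (-0.6124,-0.3536,0.7071)
R[2][2] = 0.7071

0.707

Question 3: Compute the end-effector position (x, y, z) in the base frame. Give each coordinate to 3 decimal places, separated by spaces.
-0.134 2.232 2.000

after link 1: o_1 = (-1.0000, 1.7321, 0.0000)
after link 2: o_2 = (-0.1340, 2.2321, 2.0000)
after link 3: o_3 = (-0.1340, 2.2321, 2.0000)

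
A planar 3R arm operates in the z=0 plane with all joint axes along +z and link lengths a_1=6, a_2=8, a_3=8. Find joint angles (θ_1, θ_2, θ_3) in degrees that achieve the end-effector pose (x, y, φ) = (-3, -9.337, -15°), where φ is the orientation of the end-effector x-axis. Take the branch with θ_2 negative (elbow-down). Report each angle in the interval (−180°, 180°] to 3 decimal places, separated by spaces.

wrist centre = target − a_3·(cos φ, sin φ) = (-10.7274, -7.2664)
cos θ_2 = (167.8785−6²−8²)/(2·6·8) = 0.7071; θ_2 = -45.0032° (elbow-down)
β = atan2(-7.2664,-10.7274) = -145.8874°; ψ = atan2(-5.6572,11.6565) = -25.8883°
θ_1 = β − ψ = -119.9991°
θ_3 = φ − θ_1 − θ_2 = 150.0023° (wrapped to (-180°,180°])

-119.999 -45.003 150.002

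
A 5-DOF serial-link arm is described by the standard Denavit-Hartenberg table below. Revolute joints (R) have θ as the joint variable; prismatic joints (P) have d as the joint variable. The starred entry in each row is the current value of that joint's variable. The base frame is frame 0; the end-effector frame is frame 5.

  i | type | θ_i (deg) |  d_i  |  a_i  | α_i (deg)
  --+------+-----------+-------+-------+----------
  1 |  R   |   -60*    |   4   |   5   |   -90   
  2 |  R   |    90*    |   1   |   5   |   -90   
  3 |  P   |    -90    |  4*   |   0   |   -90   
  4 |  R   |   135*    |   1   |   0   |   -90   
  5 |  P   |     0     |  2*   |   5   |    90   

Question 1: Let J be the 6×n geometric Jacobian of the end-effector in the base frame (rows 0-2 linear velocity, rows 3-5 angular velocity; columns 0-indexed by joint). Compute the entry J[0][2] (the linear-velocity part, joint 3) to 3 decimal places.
prismatic axis z_2 = (-0.5000,0.8660,-0.0000)
J_v[:, 2] = z_2; J_ω[:, 2] = (0,0,0)
entry J[0][2] = -0.5000

-0.500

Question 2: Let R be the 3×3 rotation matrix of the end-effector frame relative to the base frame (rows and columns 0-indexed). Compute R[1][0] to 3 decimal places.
End-effector x-axis (col 0 of R) = (-0.2588,-0.9659,-0.0000)
R[1][0] = -0.9659

-0.966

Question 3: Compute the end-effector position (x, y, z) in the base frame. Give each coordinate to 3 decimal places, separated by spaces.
after link 1: o_1 = (2.5000, -4.3301, 4.0000)
after link 2: o_2 = (3.3660, -3.8301, -1.0000)
after link 3: o_3 = (1.3660, -0.3660, -1.0000)
after link 4: o_4 = (1.3660, -0.3660, -2.0000)
after link 5: o_5 = (-1.8599, -4.6780, -2.0000)

-1.860 -4.678 -2.000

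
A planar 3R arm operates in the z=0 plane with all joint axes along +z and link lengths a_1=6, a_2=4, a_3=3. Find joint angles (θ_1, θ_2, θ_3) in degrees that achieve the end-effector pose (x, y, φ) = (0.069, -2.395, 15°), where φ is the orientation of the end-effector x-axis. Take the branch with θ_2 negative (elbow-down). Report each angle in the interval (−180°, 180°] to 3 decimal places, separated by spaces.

-90.004 -134.998 -119.998

wrist centre = target − a_3·(cos φ, sin φ) = (-2.8288, -3.1715)
cos θ_2 = (18.0601−6²−4²)/(2·6·4) = -0.7071; θ_2 = -134.9979° (elbow-down)
β = atan2(-3.1715,-2.8288) = -131.7313°; ψ = atan2(-2.8285,3.1717) = -41.7269°
θ_1 = β − ψ = -90.0045°
θ_3 = φ − θ_1 − θ_2 = -119.9977° (wrapped to (-180°,180°])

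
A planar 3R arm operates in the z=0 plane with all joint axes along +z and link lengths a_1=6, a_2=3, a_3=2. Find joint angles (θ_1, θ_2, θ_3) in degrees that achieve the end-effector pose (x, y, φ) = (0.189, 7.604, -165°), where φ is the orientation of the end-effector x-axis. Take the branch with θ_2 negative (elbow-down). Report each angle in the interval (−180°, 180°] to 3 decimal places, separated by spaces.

90.001 -44.993 149.991

wrist centre = target − a_3·(cos φ, sin φ) = (2.1209, 8.1216)
cos θ_2 = (70.4590−6²−3²)/(2·6·3) = 0.7072; θ_2 = -44.9929° (elbow-down)
β = atan2(8.1216,2.1209) = 75.3648°; ψ = atan2(-2.1211,8.1216) = -14.6366°
θ_1 = β − ψ = 90.0014°
θ_3 = φ − θ_1 − θ_2 = 149.9914° (wrapped to (-180°,180°])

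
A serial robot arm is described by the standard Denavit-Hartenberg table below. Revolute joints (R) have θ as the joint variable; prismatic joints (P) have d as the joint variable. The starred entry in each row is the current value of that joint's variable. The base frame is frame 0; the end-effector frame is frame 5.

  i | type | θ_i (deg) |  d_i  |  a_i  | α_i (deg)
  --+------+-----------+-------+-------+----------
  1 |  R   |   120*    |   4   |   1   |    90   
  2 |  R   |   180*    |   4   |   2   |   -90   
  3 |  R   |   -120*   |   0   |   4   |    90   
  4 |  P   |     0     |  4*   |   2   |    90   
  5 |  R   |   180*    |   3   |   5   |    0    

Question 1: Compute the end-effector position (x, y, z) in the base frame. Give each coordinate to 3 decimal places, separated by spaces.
after link 1: o_1 = (-0.5000, 0.8660, 4.0000)
after link 2: o_2 = (3.9641, 1.1340, 4.0000)
after link 3: o_3 = (5.9641, 4.5981, 4.0000)
after link 4: o_4 = (3.5000, 8.3301, 4.0000)
after link 5: o_5 = (1.0000, 4.0000, 7.0000)

1.000 4.000 7.000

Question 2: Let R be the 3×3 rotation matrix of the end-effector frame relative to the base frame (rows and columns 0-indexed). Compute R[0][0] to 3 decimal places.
-0.500

End-effector x-axis (col 0 of R) = (-0.5000,-0.8660,-0.0000)
R[0][0] = -0.5000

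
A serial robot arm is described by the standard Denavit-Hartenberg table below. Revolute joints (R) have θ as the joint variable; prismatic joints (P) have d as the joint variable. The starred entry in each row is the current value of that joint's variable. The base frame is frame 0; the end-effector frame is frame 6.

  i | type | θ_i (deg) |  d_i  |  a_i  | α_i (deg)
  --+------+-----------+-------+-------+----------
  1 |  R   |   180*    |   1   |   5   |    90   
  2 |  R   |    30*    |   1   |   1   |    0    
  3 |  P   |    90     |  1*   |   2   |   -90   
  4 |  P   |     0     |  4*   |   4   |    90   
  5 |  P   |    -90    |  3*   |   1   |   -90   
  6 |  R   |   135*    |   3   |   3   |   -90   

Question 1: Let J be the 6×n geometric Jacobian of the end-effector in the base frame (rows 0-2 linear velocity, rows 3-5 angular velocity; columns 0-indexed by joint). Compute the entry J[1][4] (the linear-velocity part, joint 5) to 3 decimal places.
prismatic axis z_4 = (0.0000,1.0000,0.0000)
J_v[:, 4] = z_4; J_ω[:, 4] = (0,0,0)
entry J[1][4] = 1.0000

1.000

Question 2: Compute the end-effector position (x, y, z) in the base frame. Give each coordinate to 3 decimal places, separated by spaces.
after link 1: o_1 = (-5.0000, 0.0000, 1.0000)
after link 2: o_2 = (-5.8660, 1.0000, 1.5000)
after link 3: o_3 = (-4.8660, 2.0000, 3.2321)
after link 4: o_4 = (0.5981, 2.0000, 4.6962)
after link 5: o_5 = (-0.2679, 5.0000, 5.1962)
after link 6: o_6 = (3.0692, 2.8787, 6.7336)

3.069 2.879 6.734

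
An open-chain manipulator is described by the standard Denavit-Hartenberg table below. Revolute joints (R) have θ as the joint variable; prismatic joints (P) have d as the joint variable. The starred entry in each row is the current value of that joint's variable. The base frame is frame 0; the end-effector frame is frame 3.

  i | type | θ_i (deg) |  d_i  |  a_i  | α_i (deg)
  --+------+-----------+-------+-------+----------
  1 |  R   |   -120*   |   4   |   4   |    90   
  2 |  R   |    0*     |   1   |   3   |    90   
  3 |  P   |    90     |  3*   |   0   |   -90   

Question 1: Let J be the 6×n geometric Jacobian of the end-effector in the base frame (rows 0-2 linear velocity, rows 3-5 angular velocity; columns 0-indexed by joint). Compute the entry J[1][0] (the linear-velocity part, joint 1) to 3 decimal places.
axis z_0 = ẑ; lever o_n−o_0 = (-4.3660,-5.5622,1.0000)
cross product → J_v[:, 0] = (5.5622,-4.3660,0.0000)
J_ω[:, 0] = z_0
entry J[1][0] = -4.3660

-4.366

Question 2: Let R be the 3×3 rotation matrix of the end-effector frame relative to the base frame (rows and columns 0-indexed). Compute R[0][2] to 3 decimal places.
End-effector z-axis (col 2 of R) = (0.5000,0.8660,-0.0000)
R[0][2] = 0.5000

0.500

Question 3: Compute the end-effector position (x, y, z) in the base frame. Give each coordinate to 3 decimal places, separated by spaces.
-4.366 -5.562 1.000

after link 1: o_1 = (-2.0000, -3.4641, 4.0000)
after link 2: o_2 = (-4.3660, -5.5622, 4.0000)
after link 3: o_3 = (-4.3660, -5.5622, 1.0000)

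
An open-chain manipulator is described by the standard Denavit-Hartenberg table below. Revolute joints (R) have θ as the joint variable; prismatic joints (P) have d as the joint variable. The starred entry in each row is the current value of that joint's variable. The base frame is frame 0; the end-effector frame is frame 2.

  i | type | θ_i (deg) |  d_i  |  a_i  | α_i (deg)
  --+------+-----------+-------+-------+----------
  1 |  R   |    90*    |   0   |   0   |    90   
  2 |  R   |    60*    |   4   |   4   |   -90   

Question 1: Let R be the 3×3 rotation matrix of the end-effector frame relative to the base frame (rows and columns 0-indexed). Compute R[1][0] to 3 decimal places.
End-effector x-axis (col 0 of R) = (-0.0000,0.5000,0.8660)
R[1][0] = 0.5000

0.500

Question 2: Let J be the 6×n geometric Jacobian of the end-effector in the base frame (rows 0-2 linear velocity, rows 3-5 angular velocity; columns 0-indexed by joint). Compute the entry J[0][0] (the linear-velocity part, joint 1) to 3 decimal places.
-2.000

axis z_0 = ẑ; lever o_n−o_0 = (4.0000,2.0000,3.4641)
cross product → J_v[:, 0] = (-2.0000,4.0000,0.0000)
J_ω[:, 0] = z_0
entry J[0][0] = -2.0000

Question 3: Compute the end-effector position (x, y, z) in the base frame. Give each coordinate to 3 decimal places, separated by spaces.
after link 1: o_1 = (0.0000, 0.0000, 0.0000)
after link 2: o_2 = (4.0000, 2.0000, 3.4641)

4.000 2.000 3.464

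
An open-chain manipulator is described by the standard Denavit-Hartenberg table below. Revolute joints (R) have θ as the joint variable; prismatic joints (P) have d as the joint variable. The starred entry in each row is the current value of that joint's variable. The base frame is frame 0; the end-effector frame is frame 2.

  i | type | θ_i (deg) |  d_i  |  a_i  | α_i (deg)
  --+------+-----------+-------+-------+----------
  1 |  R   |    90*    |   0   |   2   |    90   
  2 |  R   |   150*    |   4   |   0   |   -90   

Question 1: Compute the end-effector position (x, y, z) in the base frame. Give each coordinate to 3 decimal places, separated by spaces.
after link 1: o_1 = (0.0000, 2.0000, 0.0000)
after link 2: o_2 = (4.0000, 2.0000, 0.0000)

4.000 2.000 0.000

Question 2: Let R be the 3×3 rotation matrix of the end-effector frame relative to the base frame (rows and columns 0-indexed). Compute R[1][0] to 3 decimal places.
End-effector x-axis (col 0 of R) = (-0.0000,-0.8660,0.5000)
R[1][0] = -0.8660

-0.866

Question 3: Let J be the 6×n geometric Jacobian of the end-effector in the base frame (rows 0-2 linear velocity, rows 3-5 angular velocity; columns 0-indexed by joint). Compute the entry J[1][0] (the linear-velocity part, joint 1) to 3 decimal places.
4.000

axis z_0 = ẑ; lever o_n−o_0 = (4.0000,2.0000,0.0000)
cross product → J_v[:, 0] = (-2.0000,4.0000,0.0000)
J_ω[:, 0] = z_0
entry J[1][0] = 4.0000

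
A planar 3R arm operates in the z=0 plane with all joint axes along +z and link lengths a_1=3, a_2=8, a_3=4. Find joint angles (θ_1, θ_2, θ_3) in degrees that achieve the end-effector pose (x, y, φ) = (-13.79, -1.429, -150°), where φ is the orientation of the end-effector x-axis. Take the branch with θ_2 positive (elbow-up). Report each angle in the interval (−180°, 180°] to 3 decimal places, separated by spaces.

wrist centre = target − a_3·(cos φ, sin φ) = (-10.3259, 0.5710)
cos θ_2 = (106.9502−3²−8²)/(2·3·8) = 0.7073; θ_2 = 44.9846° (elbow-up)
β = atan2(0.5710,-10.3259) = 176.8349°; ψ = atan2(5.6553,8.6584) = 33.1511°
θ_1 = β − ψ = 143.6838°
θ_3 = φ − θ_1 − θ_2 = 21.3316° (wrapped to (-180°,180°])

143.684 44.985 21.332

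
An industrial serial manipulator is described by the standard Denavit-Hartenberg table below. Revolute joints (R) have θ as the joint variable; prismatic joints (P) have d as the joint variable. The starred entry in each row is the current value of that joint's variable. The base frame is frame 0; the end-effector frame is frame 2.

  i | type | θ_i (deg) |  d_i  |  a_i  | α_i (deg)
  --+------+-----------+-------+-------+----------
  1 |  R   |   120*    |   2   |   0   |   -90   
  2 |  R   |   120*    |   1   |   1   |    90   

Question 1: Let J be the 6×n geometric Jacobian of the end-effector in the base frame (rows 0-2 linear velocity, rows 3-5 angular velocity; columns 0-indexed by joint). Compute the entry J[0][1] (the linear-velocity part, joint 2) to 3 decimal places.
axis z_1 = (-0.8660,-0.5000,0.0000); lever o_n−o_1 = (-0.6160,-0.9330,-0.8660)
cross product → J_v[:, 1] = (0.4330,-0.7500,0.5000)
J_ω[:, 1] = z_1
entry J[0][1] = 0.4330

0.433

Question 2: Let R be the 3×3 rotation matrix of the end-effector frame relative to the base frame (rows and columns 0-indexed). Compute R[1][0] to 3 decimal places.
-0.433

End-effector x-axis (col 0 of R) = (0.2500,-0.4330,-0.8660)
R[1][0] = -0.4330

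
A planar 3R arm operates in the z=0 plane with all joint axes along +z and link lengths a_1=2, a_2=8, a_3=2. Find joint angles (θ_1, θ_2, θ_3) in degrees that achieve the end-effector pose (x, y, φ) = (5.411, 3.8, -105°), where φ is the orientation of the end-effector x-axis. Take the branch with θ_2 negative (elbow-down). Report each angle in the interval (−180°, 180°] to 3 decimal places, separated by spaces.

wrist centre = target − a_3·(cos φ, sin φ) = (5.9286, 5.7319)
cos θ_2 = (68.0029−2²−8²)/(2·2·8) = 0.0001; θ_2 = -89.9949° (elbow-down)
β = atan2(5.7319,5.9286) = 44.0331°; ψ = atan2(-8.0000,2.0007) = -75.9589°
θ_1 = β − ψ = 119.9921°
θ_3 = φ − θ_1 − θ_2 = -134.9972° (wrapped to (-180°,180°])

119.992 -89.995 -134.997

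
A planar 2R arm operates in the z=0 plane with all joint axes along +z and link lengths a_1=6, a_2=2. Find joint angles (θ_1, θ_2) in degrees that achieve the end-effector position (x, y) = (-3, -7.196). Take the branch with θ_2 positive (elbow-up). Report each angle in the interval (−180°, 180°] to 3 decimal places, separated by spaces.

-120.003 30.010

cos θ_2 = (60.7824−6²−2²)/(2·6·2) = 0.8659; θ_2 = 30.0105° (elbow-up)
β = atan2(-7.1960,-3.0000) = -112.6312°; ψ = atan2(1.0003,7.7319) = 7.3717°
θ_1 = β − ψ = -120.0029°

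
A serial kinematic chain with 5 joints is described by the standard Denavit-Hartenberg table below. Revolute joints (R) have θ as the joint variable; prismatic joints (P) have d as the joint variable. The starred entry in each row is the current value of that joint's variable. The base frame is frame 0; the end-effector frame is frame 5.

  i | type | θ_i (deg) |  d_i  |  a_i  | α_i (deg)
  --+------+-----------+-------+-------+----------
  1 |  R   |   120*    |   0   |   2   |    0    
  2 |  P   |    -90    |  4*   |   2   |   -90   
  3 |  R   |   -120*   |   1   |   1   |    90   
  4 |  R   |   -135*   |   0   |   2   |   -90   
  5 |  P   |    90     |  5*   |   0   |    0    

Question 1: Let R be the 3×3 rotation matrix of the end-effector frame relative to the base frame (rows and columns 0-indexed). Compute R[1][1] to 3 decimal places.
0.436

End-effector y-axis (col 1 of R) = (-0.6597,0.4356,0.6124)
R[1][1] = 0.4356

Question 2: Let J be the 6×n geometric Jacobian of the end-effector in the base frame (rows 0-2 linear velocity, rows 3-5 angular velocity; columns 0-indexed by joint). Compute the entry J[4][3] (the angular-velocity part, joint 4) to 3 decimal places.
axis z_3 = (-0.7500,-0.4330,-0.5000); lever o_n−o_3 = (1.5563,-4.8169,1.8371)
cross product → J_v[:, 3] = (-3.2040,0.5997,4.2866)
J_ω[:, 3] = z_3
entry J[4][3] = -0.4330

-0.433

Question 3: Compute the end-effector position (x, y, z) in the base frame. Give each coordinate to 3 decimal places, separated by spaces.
after link 1: o_1 = (-1.0000, 1.7321, 0.0000)
after link 2: o_2 = (0.7321, 2.7321, 4.0000)
after link 3: o_3 = (-0.2010, 3.3481, 4.8660)
after link 4: o_4 = (1.1185, 2.4769, 3.6413)
after link 5: o_5 = (1.3554, -1.4689, 6.7031)

1.355 -1.469 6.703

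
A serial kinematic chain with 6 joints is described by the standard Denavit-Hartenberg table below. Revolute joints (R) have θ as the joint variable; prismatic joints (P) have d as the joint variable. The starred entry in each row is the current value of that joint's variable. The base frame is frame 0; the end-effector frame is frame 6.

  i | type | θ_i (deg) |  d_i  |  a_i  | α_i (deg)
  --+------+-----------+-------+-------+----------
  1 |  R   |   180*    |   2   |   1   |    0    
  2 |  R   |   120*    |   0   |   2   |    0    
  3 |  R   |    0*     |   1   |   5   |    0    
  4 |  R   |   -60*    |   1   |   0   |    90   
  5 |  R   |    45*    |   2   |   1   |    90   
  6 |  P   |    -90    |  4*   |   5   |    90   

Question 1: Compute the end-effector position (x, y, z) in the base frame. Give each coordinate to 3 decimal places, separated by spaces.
3.330 -10.624 1.879

after link 1: o_1 = (-1.0000, 0.0000, 2.0000)
after link 2: o_2 = (-0.0000, -1.7321, 2.0000)
after link 3: o_3 = (2.5000, -6.0622, 3.0000)
after link 4: o_4 = (2.5000, -6.0622, 4.0000)
after link 5: o_5 = (0.4144, -5.6746, 4.7071)
after link 6: o_6 = (3.3303, -10.6240, 1.8787)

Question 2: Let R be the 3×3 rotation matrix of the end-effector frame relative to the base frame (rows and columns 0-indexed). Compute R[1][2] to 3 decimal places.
End-effector z-axis (col 2 of R) = (0.3536,0.6124,-0.7071)
R[1][2] = 0.6124

0.612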